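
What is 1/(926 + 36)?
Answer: 1/962 ≈ 0.0010395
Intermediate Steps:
1/(926 + 36) = 1/962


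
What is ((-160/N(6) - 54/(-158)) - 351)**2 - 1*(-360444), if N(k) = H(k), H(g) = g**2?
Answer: 245957151808/505521 ≈ 4.8654e+5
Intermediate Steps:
N(k) = k**2
((-160/N(6) - 54/(-158)) - 351)**2 - 1*(-360444) = ((-160/(6**2) - 54/(-158)) - 351)**2 - 1*(-360444) = ((-160/36 - 54*(-1/158)) - 351)**2 + 360444 = ((-160*1/36 + 27/79) - 351)**2 + 360444 = ((-40/9 + 27/79) - 351)**2 + 360444 = (-2917/711 - 351)**2 + 360444 = (-252478/711)**2 + 360444 = 63745140484/505521 + 360444 = 245957151808/505521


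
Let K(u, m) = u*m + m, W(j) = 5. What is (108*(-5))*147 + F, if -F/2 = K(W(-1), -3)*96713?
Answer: 3402288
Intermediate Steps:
K(u, m) = m + m*u (K(u, m) = m*u + m = m + m*u)
F = 3481668 (F = -2*(-3*(1 + 5))*96713 = -2*(-3*6)*96713 = -(-36)*96713 = -2*(-1740834) = 3481668)
(108*(-5))*147 + F = (108*(-5))*147 + 3481668 = -540*147 + 3481668 = -79380 + 3481668 = 3402288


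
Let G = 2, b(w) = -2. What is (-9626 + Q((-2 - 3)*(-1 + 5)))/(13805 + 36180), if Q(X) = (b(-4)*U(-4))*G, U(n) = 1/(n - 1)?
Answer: -3702/19225 ≈ -0.19256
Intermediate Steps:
U(n) = 1/(-1 + n)
Q(X) = ⅘ (Q(X) = -2/(-1 - 4)*2 = -2/(-5)*2 = -2*(-⅕)*2 = (⅖)*2 = ⅘)
(-9626 + Q((-2 - 3)*(-1 + 5)))/(13805 + 36180) = (-9626 + ⅘)/(13805 + 36180) = -48126/5/49985 = -48126/5*1/49985 = -3702/19225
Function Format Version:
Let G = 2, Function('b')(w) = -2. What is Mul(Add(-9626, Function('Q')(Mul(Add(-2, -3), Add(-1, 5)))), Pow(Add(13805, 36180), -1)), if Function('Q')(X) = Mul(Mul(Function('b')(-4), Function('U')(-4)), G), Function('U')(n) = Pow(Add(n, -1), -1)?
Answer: Rational(-3702, 19225) ≈ -0.19256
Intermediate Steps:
Function('U')(n) = Pow(Add(-1, n), -1)
Function('Q')(X) = Rational(4, 5) (Function('Q')(X) = Mul(Mul(-2, Pow(Add(-1, -4), -1)), 2) = Mul(Mul(-2, Pow(-5, -1)), 2) = Mul(Mul(-2, Rational(-1, 5)), 2) = Mul(Rational(2, 5), 2) = Rational(4, 5))
Mul(Add(-9626, Function('Q')(Mul(Add(-2, -3), Add(-1, 5)))), Pow(Add(13805, 36180), -1)) = Mul(Add(-9626, Rational(4, 5)), Pow(Add(13805, 36180), -1)) = Mul(Rational(-48126, 5), Pow(49985, -1)) = Mul(Rational(-48126, 5), Rational(1, 49985)) = Rational(-3702, 19225)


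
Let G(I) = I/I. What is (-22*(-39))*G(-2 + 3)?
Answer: 858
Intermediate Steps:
G(I) = 1
(-22*(-39))*G(-2 + 3) = -22*(-39)*1 = 858*1 = 858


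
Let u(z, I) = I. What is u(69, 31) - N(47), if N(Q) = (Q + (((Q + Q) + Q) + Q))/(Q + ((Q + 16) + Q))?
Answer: 4632/157 ≈ 29.503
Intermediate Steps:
N(Q) = 5*Q/(16 + 3*Q) (N(Q) = (Q + ((2*Q + Q) + Q))/(Q + ((16 + Q) + Q)) = (Q + (3*Q + Q))/(Q + (16 + 2*Q)) = (Q + 4*Q)/(16 + 3*Q) = (5*Q)/(16 + 3*Q) = 5*Q/(16 + 3*Q))
u(69, 31) - N(47) = 31 - 5*47/(16 + 3*47) = 31 - 5*47/(16 + 141) = 31 - 5*47/157 = 31 - 1*235/157 = 31 - 235/157 = 4632/157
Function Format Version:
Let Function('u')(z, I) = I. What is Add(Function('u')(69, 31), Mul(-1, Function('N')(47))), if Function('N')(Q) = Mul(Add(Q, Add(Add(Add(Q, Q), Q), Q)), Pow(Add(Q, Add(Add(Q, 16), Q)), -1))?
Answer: Rational(4632, 157) ≈ 29.503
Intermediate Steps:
Function('N')(Q) = Mul(5, Q, Pow(Add(16, Mul(3, Q)), -1)) (Function('N')(Q) = Mul(Add(Q, Add(Add(Mul(2, Q), Q), Q)), Pow(Add(Q, Add(Add(16, Q), Q)), -1)) = Mul(Add(Q, Add(Mul(3, Q), Q)), Pow(Add(Q, Add(16, Mul(2, Q))), -1)) = Mul(Add(Q, Mul(4, Q)), Pow(Add(16, Mul(3, Q)), -1)) = Mul(Mul(5, Q), Pow(Add(16, Mul(3, Q)), -1)) = Mul(5, Q, Pow(Add(16, Mul(3, Q)), -1)))
Add(Function('u')(69, 31), Mul(-1, Function('N')(47))) = Add(31, Mul(-1, Mul(5, 47, Pow(Add(16, Mul(3, 47)), -1)))) = Add(31, Mul(-1, Mul(5, 47, Pow(Add(16, 141), -1)))) = Add(31, Mul(-1, Mul(5, 47, Pow(157, -1)))) = Add(31, Mul(-1, Mul(5, 47, Rational(1, 157)))) = Add(31, Mul(-1, Rational(235, 157))) = Add(31, Rational(-235, 157)) = Rational(4632, 157)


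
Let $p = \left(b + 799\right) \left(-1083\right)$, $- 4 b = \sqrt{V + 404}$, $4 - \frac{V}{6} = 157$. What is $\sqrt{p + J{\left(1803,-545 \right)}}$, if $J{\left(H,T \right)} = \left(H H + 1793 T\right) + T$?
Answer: $\frac{\sqrt{5631048 + 1083 i \sqrt{514}}}{2} \approx 1186.5 + 2.5868 i$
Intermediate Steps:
$V = -918$ ($V = 24 - 942 = -918$)
$b = - \frac{i \sqrt{514}}{4}$ ($b = - \frac{\sqrt{-918 + 404}}{4} = - \frac{\sqrt{-514}}{4} = - \frac{i \sqrt{514}}{4} \approx - 5.6679 i$)
$J{\left(H,T \right)} = H^{2} + 1794 T$ ($J{\left(H,T \right)} = \left(H^{2} + 1793 T\right) + T = H^{2} + 1794 T$)
$p = -865317 + \frac{1083 i \sqrt{514}}{4}$ ($p = \left(- \frac{i \sqrt{514}}{4} + 799\right) \left(-1083\right) = \left(799 - \frac{i \sqrt{514}}{4}\right) \left(-1083\right) = -865317 + \frac{1083 i \sqrt{514}}{4} \approx -8.6532 \cdot 10^{5} + 6138.3 i$)
$\sqrt{p + J{\left(1803,-545 \right)}} = \sqrt{\left(-865317 + \frac{1083 i \sqrt{514}}{4}\right) + \left(1803^{2} + 1794 \left(-545\right)\right)} = \sqrt{\left(-865317 + \frac{1083 i \sqrt{514}}{4}\right) + \left(3250809 - 977730\right)} = \sqrt{\left(-865317 + \frac{1083 i \sqrt{514}}{4}\right) + 2273079} = \sqrt{1407762 + \frac{1083 i \sqrt{514}}{4}}$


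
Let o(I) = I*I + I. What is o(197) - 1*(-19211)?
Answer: 58217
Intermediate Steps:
o(I) = I + I² (o(I) = I² + I = I + I²)
o(197) - 1*(-19211) = 197*(1 + 197) - 1*(-19211) = 197*198 + 19211 = 39006 + 19211 = 58217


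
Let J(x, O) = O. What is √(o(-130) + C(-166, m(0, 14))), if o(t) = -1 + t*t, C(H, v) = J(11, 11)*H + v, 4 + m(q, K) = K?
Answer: √15083 ≈ 122.81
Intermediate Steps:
m(q, K) = -4 + K
C(H, v) = v + 11*H (C(H, v) = 11*H + v = v + 11*H)
o(t) = -1 + t²
√(o(-130) + C(-166, m(0, 14))) = √((-1 + (-130)²) + ((-4 + 14) + 11*(-166))) = √((-1 + 16900) + (10 - 1826)) = √(16899 - 1816) = √15083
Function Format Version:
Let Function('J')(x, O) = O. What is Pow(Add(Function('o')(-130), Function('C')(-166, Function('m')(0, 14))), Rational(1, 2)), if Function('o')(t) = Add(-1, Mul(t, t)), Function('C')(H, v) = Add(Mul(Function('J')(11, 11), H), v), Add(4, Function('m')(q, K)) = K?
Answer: Pow(15083, Rational(1, 2)) ≈ 122.81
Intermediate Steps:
Function('m')(q, K) = Add(-4, K)
Function('C')(H, v) = Add(v, Mul(11, H)) (Function('C')(H, v) = Add(Mul(11, H), v) = Add(v, Mul(11, H)))
Function('o')(t) = Add(-1, Pow(t, 2))
Pow(Add(Function('o')(-130), Function('C')(-166, Function('m')(0, 14))), Rational(1, 2)) = Pow(Add(Add(-1, Pow(-130, 2)), Add(Add(-4, 14), Mul(11, -166))), Rational(1, 2)) = Pow(Add(Add(-1, 16900), Add(10, -1826)), Rational(1, 2)) = Pow(Add(16899, -1816), Rational(1, 2)) = Pow(15083, Rational(1, 2))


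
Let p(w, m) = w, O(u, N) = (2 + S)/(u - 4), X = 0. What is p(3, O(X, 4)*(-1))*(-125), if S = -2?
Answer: -375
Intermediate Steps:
O(u, N) = 0 (O(u, N) = (2 - 2)/(u - 4) = 0/(-4 + u) = 0)
p(3, O(X, 4)*(-1))*(-125) = 3*(-125) = -375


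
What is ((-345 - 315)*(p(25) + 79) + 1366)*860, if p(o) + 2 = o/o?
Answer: -43098040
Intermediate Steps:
p(o) = -1 (p(o) = -2 + o/o = -2 + 1 = -1)
((-345 - 315)*(p(25) + 79) + 1366)*860 = ((-345 - 315)*(-1 + 79) + 1366)*860 = (-660*78 + 1366)*860 = (-51480 + 1366)*860 = -50114*860 = -43098040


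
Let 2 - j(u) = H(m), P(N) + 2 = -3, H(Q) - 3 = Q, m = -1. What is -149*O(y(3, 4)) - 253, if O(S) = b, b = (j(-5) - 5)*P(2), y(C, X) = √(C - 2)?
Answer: -3978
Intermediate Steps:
H(Q) = 3 + Q
P(N) = -5 (P(N) = -2 - 3 = -5)
j(u) = 0 (j(u) = 2 - (3 - 1) = 2 - 1*2 = 2 - 2 = 0)
y(C, X) = √(-2 + C)
b = 25 (b = (0 - 5)*(-5) = -5*(-5) = 25)
O(S) = 25
-149*O(y(3, 4)) - 253 = -149*25 - 253 = -3725 - 253 = -3978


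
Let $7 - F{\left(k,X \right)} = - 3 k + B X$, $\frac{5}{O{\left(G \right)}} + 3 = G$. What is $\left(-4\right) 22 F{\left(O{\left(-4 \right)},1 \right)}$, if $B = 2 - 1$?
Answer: $- \frac{2376}{7} \approx -339.43$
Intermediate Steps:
$O{\left(G \right)} = \frac{5}{-3 + G}$
$B = 1$ ($B = 2 - 1 = 1$)
$F{\left(k,X \right)} = 7 - X + 3 k$ ($F{\left(k,X \right)} = 7 - \left(- 3 k + 1 X\right) = 7 - \left(- 3 k + X\right) = 7 - \left(X - 3 k\right) = 7 - X + 3 k$)
$\left(-4\right) 22 F{\left(O{\left(-4 \right)},1 \right)} = \left(-4\right) 22 \left(7 - 1 + 3 \frac{5}{-3 - 4}\right) = - 88 \left(7 - 1 + 3 \frac{5}{-7}\right) = - 88 \left(7 - 1 + 3 \cdot 5 \left(- \frac{1}{7}\right)\right) = - 88 \left(7 - 1 + 3 \left(- \frac{5}{7}\right)\right) = - 88 \left(7 - 1 - \frac{15}{7}\right) = \left(-88\right) \frac{27}{7} = - \frac{2376}{7}$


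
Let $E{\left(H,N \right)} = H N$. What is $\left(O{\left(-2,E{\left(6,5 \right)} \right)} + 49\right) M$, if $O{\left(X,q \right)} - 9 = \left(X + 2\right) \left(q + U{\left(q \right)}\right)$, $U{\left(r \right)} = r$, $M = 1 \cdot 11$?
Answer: $638$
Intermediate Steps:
$M = 11$
$O{\left(X,q \right)} = 9 + 2 q \left(2 + X\right)$ ($O{\left(X,q \right)} = 9 + \left(X + 2\right) \left(q + q\right) = 9 + \left(2 + X\right) 2 q = 9 + 2 q \left(2 + X\right)$)
$\left(O{\left(-2,E{\left(6,5 \right)} \right)} + 49\right) M = \left(\left(9 + 4 \cdot 6 \cdot 5 + 2 \left(-2\right) 6 \cdot 5\right) + 49\right) 11 = \left(\left(9 + 4 \cdot 30 + 2 \left(-2\right) 30\right) + 49\right) 11 = \left(\left(9 + 120 - 120\right) + 49\right) 11 = \left(9 + 49\right) 11 = 58 \cdot 11 = 638$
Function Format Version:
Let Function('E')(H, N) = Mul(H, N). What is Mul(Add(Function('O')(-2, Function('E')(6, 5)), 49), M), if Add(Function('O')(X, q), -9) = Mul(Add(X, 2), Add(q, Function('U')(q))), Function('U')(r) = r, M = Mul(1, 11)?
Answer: 638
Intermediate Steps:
M = 11
Function('O')(X, q) = Add(9, Mul(2, q, Add(2, X))) (Function('O')(X, q) = Add(9, Mul(Add(X, 2), Add(q, q))) = Add(9, Mul(Add(2, X), Mul(2, q))) = Add(9, Mul(2, q, Add(2, X))))
Mul(Add(Function('O')(-2, Function('E')(6, 5)), 49), M) = Mul(Add(Add(9, Mul(4, Mul(6, 5)), Mul(2, -2, Mul(6, 5))), 49), 11) = Mul(Add(Add(9, Mul(4, 30), Mul(2, -2, 30)), 49), 11) = Mul(Add(Add(9, 120, -120), 49), 11) = Mul(Add(9, 49), 11) = Mul(58, 11) = 638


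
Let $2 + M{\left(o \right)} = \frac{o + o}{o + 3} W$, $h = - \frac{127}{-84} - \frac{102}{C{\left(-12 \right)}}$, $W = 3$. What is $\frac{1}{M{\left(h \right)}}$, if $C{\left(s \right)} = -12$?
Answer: $\frac{1093}{2860} \approx 0.38217$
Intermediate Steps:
$h = \frac{841}{84}$ ($h = - \frac{127}{-84} - \frac{102}{-12} = \left(-127\right) \left(- \frac{1}{84}\right) - - \frac{17}{2} = \frac{127}{84} + \frac{17}{2} = \frac{841}{84} \approx 10.012$)
$M{\left(o \right)} = -2 + \frac{6 o}{3 + o}$ ($M{\left(o \right)} = -2 + \frac{o + o}{o + 3} \cdot 3 = -2 + \frac{2 o}{3 + o} 3 = -2 + \frac{6 o}{3 + o}$)
$\frac{1}{M{\left(h \right)}} = \frac{1}{2 \frac{1}{3 + \frac{841}{84}} \left(-3 + 2 \cdot \frac{841}{84}\right)} = \frac{1}{2 \frac{1}{\frac{1093}{84}} \left(-3 + \frac{841}{42}\right)} = \frac{1}{2 \cdot \frac{84}{1093} \cdot \frac{715}{42}} = \frac{1}{\frac{2860}{1093}} = \frac{1093}{2860}$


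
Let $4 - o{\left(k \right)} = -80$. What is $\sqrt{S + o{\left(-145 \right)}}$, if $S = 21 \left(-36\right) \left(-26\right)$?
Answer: $2 \sqrt{4935} \approx 140.5$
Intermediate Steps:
$o{\left(k \right)} = 84$ ($o{\left(k \right)} = 4 - -80 = 4 + 80 = 84$)
$S = 19656$ ($S = \left(-756\right) \left(-26\right) = 19656$)
$\sqrt{S + o{\left(-145 \right)}} = \sqrt{19656 + 84} = \sqrt{19740} = 2 \sqrt{4935}$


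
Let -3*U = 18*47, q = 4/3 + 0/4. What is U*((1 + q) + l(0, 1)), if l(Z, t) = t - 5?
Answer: 470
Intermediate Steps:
l(Z, t) = -5 + t
q = 4/3 (q = 4*(⅓) + 0*(¼) = 4/3 + 0 = 4/3 ≈ 1.3333)
U = -282 (U = -6*47 = -⅓*846 = -282)
U*((1 + q) + l(0, 1)) = -282*((1 + 4/3) + (-5 + 1)) = -282*(7/3 - 4) = -282*(-5/3) = 470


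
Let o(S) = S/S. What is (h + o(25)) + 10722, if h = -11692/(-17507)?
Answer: 187739253/17507 ≈ 10724.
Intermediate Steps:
h = 11692/17507 (h = -11692*(-1/17507) = 11692/17507 ≈ 0.66785)
o(S) = 1
(h + o(25)) + 10722 = (11692/17507 + 1) + 10722 = 29199/17507 + 10722 = 187739253/17507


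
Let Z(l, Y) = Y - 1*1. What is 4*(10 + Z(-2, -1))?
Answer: 32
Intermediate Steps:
Z(l, Y) = -1 + Y (Z(l, Y) = Y - 1 = -1 + Y)
4*(10 + Z(-2, -1)) = 4*(10 + (-1 - 1)) = 4*(10 - 2) = 4*8 = 32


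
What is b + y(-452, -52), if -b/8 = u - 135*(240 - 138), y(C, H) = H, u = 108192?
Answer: -755428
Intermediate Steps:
b = -755376 (b = -8*(108192 - 135*(240 - 138)) = -8*(108192 - 135*102) = -8*(108192 - 1*13770) = -8*(108192 - 13770) = -8*94422 = -755376)
b + y(-452, -52) = -755376 - 52 = -755428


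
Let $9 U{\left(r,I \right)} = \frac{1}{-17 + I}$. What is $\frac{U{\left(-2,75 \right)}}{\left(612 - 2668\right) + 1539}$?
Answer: $- \frac{1}{269874} \approx -3.7054 \cdot 10^{-6}$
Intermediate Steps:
$U{\left(r,I \right)} = \frac{1}{9 \left(-17 + I\right)}$
$\frac{U{\left(-2,75 \right)}}{\left(612 - 2668\right) + 1539} = \frac{\frac{1}{9} \frac{1}{-17 + 75}}{\left(612 - 2668\right) + 1539} = \frac{\frac{1}{9} \cdot \frac{1}{58}}{-2056 + 1539} = \frac{\frac{1}{9} \cdot \frac{1}{58}}{-517} = \frac{1}{522} \left(- \frac{1}{517}\right) = - \frac{1}{269874}$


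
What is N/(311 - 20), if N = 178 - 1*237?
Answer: -59/291 ≈ -0.20275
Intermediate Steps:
N = -59 (N = 178 - 237 = -59)
N/(311 - 20) = -59/(311 - 20) = -59/291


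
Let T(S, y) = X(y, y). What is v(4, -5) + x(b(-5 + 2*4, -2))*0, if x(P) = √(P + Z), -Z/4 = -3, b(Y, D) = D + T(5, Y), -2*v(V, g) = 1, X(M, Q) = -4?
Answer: -½ ≈ -0.50000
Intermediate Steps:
v(V, g) = -½ (v(V, g) = -½*1 = -½)
T(S, y) = -4
b(Y, D) = -4 + D (b(Y, D) = D - 4 = -4 + D)
Z = 12 (Z = -4*(-3) = 12)
x(P) = √(12 + P) (x(P) = √(P + 12) = √(12 + P))
v(4, -5) + x(b(-5 + 2*4, -2))*0 = -½ + √(12 + (-4 - 2))*0 = -½ + √(12 - 6)*0 = -½ + √6*0 = -½ + 0 = -½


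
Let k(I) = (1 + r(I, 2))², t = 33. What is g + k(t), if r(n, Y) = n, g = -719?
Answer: 437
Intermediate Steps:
k(I) = (1 + I)²
g + k(t) = -719 + (1 + 33)² = -719 + 34² = -719 + 1156 = 437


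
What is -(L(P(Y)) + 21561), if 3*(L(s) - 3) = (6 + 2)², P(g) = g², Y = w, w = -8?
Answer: -64756/3 ≈ -21585.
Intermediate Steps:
Y = -8
L(s) = 73/3 (L(s) = 3 + (6 + 2)²/3 = 3 + (⅓)*8² = 3 + (⅓)*64 = 3 + 64/3 = 73/3)
-(L(P(Y)) + 21561) = -(73/3 + 21561) = -1*64756/3 = -64756/3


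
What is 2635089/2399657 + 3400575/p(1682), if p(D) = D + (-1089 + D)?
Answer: 25126795170/16797599 ≈ 1495.9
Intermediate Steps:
p(D) = -1089 + 2*D
2635089/2399657 + 3400575/p(1682) = 2635089/2399657 + 3400575/(-1089 + 2*1682) = 2635089*(1/2399657) + 3400575/(-1089 + 3364) = 2635089/2399657 + 3400575/2275 = 2635089/2399657 + 3400575*(1/2275) = 2635089/2399657 + 136023/91 = 25126795170/16797599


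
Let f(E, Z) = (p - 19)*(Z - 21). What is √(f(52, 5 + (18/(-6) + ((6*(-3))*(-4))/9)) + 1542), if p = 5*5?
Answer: 6*√41 ≈ 38.419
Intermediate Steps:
p = 25
f(E, Z) = -126 + 6*Z (f(E, Z) = (25 - 19)*(Z - 21) = 6*(-21 + Z) = -126 + 6*Z)
√(f(52, 5 + (18/(-6) + ((6*(-3))*(-4))/9)) + 1542) = √((-126 + 6*(5 + (18/(-6) + ((6*(-3))*(-4))/9))) + 1542) = √((-126 + 6*(5 + (18*(-⅙) - 18*(-4)*(⅑)))) + 1542) = √((-126 + 6*(5 + (-3 + 72*(⅑)))) + 1542) = √((-126 + 6*(5 + (-3 + 8))) + 1542) = √((-126 + 6*(5 + 5)) + 1542) = √((-126 + 6*10) + 1542) = √((-126 + 60) + 1542) = √(-66 + 1542) = √1476 = 6*√41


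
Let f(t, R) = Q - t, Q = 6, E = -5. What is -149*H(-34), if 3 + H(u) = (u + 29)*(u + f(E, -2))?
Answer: -16688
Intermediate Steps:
f(t, R) = 6 - t
H(u) = -3 + (11 + u)*(29 + u) (H(u) = -3 + (u + 29)*(u + (6 - 1*(-5))) = -3 + (29 + u)*(u + (6 + 5)) = -3 + (29 + u)*(u + 11) = -3 + (29 + u)*(11 + u) = -3 + (11 + u)*(29 + u))
-149*H(-34) = -149*(316 + (-34)² + 40*(-34)) = -149*(316 + 1156 - 1360) = -149*112 = -16688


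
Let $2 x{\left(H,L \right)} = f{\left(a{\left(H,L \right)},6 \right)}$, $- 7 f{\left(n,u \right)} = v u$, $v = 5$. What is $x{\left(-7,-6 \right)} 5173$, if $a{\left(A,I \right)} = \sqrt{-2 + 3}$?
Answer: $-11085$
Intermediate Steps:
$a{\left(A,I \right)} = 1$ ($a{\left(A,I \right)} = \sqrt{1} = 1$)
$f{\left(n,u \right)} = - \frac{5 u}{7}$
$x{\left(H,L \right)} = - \frac{15}{7}$ ($x{\left(H,L \right)} = \frac{\left(- \frac{5}{7}\right) 6}{2} = \frac{1}{2} \left(- \frac{30}{7}\right) = - \frac{15}{7}$)
$x{\left(-7,-6 \right)} 5173 = \left(- \frac{15}{7}\right) 5173 = -11085$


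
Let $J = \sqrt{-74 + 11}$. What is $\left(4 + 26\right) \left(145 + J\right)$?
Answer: $4350 + 90 i \sqrt{7} \approx 4350.0 + 238.12 i$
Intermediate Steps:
$J = 3 i \sqrt{7}$ ($J = \sqrt{-63} = 3 i \sqrt{7} \approx 7.9373 i$)
$\left(4 + 26\right) \left(145 + J\right) = \left(4 + 26\right) \left(145 + 3 i \sqrt{7}\right) = 30 \left(145 + 3 i \sqrt{7}\right) = 4350 + 90 i \sqrt{7}$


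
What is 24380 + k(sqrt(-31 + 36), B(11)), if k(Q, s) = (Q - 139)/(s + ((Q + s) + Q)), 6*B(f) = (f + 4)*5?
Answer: 2949283/121 + 303*sqrt(5)/605 ≈ 24375.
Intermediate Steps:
B(f) = 10/3 + 5*f/6 (B(f) = ((f + 4)*5)/6 = ((4 + f)*5)/6 = (20 + 5*f)/6 = 10/3 + 5*f/6)
k(Q, s) = (-139 + Q)/(2*Q + 2*s) (k(Q, s) = (-139 + Q)/(s + (s + 2*Q)) = (-139 + Q)/(2*Q + 2*s))
24380 + k(sqrt(-31 + 36), B(11)) = 24380 + (-139 + sqrt(-31 + 36))/(2*(sqrt(-31 + 36) + (10/3 + (5/6)*11))) = 24380 + (-139 + sqrt(5))/(2*(sqrt(5) + (10/3 + 55/6))) = 24380 + (-139 + sqrt(5))/(2*(sqrt(5) + 25/2)) = 24380 + (-139 + sqrt(5))/(2*(25/2 + sqrt(5)))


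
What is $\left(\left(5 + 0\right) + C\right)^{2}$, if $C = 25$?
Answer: $900$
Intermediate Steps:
$\left(\left(5 + 0\right) + C\right)^{2} = \left(\left(5 + 0\right) + 25\right)^{2} = \left(5 + 25\right)^{2} = 30^{2} = 900$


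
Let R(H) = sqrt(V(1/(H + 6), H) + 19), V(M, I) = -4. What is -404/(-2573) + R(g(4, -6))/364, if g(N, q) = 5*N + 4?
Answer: 404/2573 + sqrt(15)/364 ≈ 0.16766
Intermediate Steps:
g(N, q) = 4 + 5*N
R(H) = sqrt(15) (R(H) = sqrt(-4 + 19) = sqrt(15))
-404/(-2573) + R(g(4, -6))/364 = -404/(-2573) + sqrt(15)/364 = -404*(-1/2573) + sqrt(15)*(1/364) = 404/2573 + sqrt(15)/364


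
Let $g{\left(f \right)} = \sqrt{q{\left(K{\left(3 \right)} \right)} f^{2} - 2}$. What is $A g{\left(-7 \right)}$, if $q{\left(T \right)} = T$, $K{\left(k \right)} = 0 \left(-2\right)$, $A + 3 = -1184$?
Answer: $- 1187 i \sqrt{2} \approx - 1678.7 i$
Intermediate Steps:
$A = -1187$ ($A = -3 - 1184 = -1187$)
$K{\left(k \right)} = 0$
$g{\left(f \right)} = i \sqrt{2}$ ($g{\left(f \right)} = \sqrt{0 f^{2} - 2} = \sqrt{0 - 2} = \sqrt{-2} = i \sqrt{2}$)
$A g{\left(-7 \right)} = - 1187 i \sqrt{2}$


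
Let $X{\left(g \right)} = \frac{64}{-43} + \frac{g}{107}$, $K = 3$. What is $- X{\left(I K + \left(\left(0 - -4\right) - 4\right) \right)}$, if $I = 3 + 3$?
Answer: $\frac{6074}{4601} \approx 1.3201$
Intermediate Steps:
$I = 6$
$X{\left(g \right)} = - \frac{64}{43} + \frac{g}{107}$ ($X{\left(g \right)} = 64 \left(- \frac{1}{43}\right) + g \frac{1}{107} = - \frac{64}{43} + \frac{g}{107}$)
$- X{\left(I K + \left(\left(0 - -4\right) - 4\right) \right)} = - (- \frac{64}{43} + \frac{6 \cdot 3 + \left(\left(0 - -4\right) - 4\right)}{107}) = - (- \frac{64}{43} + \frac{18 + \left(\left(0 + 4\right) - 4\right)}{107}) = - (- \frac{64}{43} + \frac{18 + \left(4 - 4\right)}{107}) = - (- \frac{64}{43} + \frac{18 + 0}{107}) = - (- \frac{64}{43} + \frac{1}{107} \cdot 18) = - (- \frac{64}{43} + \frac{18}{107}) = \left(-1\right) \left(- \frac{6074}{4601}\right) = \frac{6074}{4601}$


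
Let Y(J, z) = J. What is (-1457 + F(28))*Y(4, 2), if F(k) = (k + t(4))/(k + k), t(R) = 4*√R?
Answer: -40778/7 ≈ -5825.4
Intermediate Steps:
F(k) = (8 + k)/(2*k) (F(k) = (k + 4*√4)/(k + k) = (k + 4*2)/((2*k)) = (k + 8)*(1/(2*k)) = (8 + k)*(1/(2*k)) = (8 + k)/(2*k))
(-1457 + F(28))*Y(4, 2) = (-1457 + (½)*(8 + 28)/28)*4 = (-1457 + (½)*(1/28)*36)*4 = (-1457 + 9/14)*4 = -20389/14*4 = -40778/7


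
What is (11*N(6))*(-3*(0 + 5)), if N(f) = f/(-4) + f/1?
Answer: -1485/2 ≈ -742.50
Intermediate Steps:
N(f) = 3*f/4 (N(f) = f*(-¼) + f*1 = -f/4 + f = 3*f/4)
(11*N(6))*(-3*(0 + 5)) = (11*((¾)*6))*(-3*(0 + 5)) = (11*(9/2))*(-3*5) = (99/2)*(-15) = -1485/2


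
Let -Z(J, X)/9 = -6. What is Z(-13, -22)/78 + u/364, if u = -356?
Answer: -2/7 ≈ -0.28571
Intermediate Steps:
Z(J, X) = 54 (Z(J, X) = -9*(-6) = 54)
Z(-13, -22)/78 + u/364 = 54/78 - 356/364 = 54*(1/78) - 356*1/364 = 9/13 - 89/91 = -2/7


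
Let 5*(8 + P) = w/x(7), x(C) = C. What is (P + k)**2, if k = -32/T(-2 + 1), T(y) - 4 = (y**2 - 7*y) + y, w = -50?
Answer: 902500/5929 ≈ 152.22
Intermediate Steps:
T(y) = 4 + y**2 - 6*y (T(y) = 4 + ((y**2 - 7*y) + y) = 4 + (y**2 - 6*y) = 4 + y**2 - 6*y)
P = -66/7 (P = -8 + (-50/7)/5 = -8 + (-50*1/7)/5 = -8 + (1/5)*(-50/7) = -8 - 10/7 = -66/7 ≈ -9.4286)
k = -32/11 (k = -32/(4 + (-2 + 1)**2 - 6*(-2 + 1)) = -32/(4 + (-1)**2 - 6*(-1)) = -32/(4 + 1 + 6) = -32/11 ≈ -2.9091)
(P + k)**2 = (-66/7 - 32/11)**2 = (-950/77)**2 = 902500/5929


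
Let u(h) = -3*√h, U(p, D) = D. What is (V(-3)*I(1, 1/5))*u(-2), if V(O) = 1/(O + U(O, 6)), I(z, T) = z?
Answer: -I*√2 ≈ -1.4142*I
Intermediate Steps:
V(O) = 1/(6 + O) (V(O) = 1/(O + 6) = 1/(6 + O))
(V(-3)*I(1, 1/5))*u(-2) = (1/(6 - 3))*(-3*I*√2) = (1/3)*(-3*I*√2) = ((⅓)*1)*(-3*I*√2) = (-3*I*√2)/3 = -I*√2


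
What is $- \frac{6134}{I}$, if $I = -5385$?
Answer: $\frac{6134}{5385} \approx 1.1391$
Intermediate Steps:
$- \frac{6134}{I} = - \frac{6134}{-5385} = \left(-6134\right) \left(- \frac{1}{5385}\right) = \frac{6134}{5385}$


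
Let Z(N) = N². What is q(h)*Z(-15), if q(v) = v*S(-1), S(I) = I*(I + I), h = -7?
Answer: -3150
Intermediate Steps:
S(I) = 2*I² (S(I) = I*(2*I) = 2*I²)
q(v) = 2*v (q(v) = v*(2*(-1)²) = v*(2*1) = v*2 = 2*v)
q(h)*Z(-15) = (2*(-7))*(-15)² = -14*225 = -3150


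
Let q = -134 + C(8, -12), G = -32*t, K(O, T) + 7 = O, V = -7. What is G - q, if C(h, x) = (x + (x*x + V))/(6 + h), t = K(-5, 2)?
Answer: 7127/14 ≈ 509.07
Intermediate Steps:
K(O, T) = -7 + O
t = -12 (t = -7 - 5 = -12)
C(h, x) = (-7 + x + x²)/(6 + h) (C(h, x) = (x + (x*x - 7))/(6 + h) = (x + (x² - 7))/(6 + h) = (x + (-7 + x²))/(6 + h) = (-7 + x + x²)/(6 + h))
G = 384 (G = -32*(-12) = 384)
q = -1751/14 (q = -134 + (-7 - 12 + (-12)²)/(6 + 8) = -134 + (-7 - 12 + 144)/14 = -134 + (1/14)*125 = -134 + 125/14 = -1751/14 ≈ -125.07)
G - q = 384 - 1*(-1751/14) = 384 + 1751/14 = 7127/14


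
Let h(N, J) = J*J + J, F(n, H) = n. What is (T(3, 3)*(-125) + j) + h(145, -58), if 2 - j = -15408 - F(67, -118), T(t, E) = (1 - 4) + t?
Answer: 18783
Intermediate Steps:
T(t, E) = -3 + t
h(N, J) = J + J**2 (h(N, J) = J**2 + J = J + J**2)
j = 15477 (j = 2 - (-15408 - 1*67) = 2 - (-15408 - 67) = 2 - 1*(-15475) = 2 + 15475 = 15477)
(T(3, 3)*(-125) + j) + h(145, -58) = ((-3 + 3)*(-125) + 15477) - 58*(1 - 58) = (0*(-125) + 15477) - 58*(-57) = (0 + 15477) + 3306 = 15477 + 3306 = 18783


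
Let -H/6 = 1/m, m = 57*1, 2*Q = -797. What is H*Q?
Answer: 797/19 ≈ 41.947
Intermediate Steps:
Q = -797/2 (Q = (1/2)*(-797) = -797/2 ≈ -398.50)
m = 57
H = -2/19 (H = -6/57 = -6*1/57 = -2/19 ≈ -0.10526)
H*Q = -2/19*(-797/2) = 797/19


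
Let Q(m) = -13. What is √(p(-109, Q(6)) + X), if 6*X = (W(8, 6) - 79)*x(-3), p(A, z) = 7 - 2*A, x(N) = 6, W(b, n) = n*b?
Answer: √194 ≈ 13.928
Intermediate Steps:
W(b, n) = b*n
X = -31 (X = ((8*6 - 79)*6)/6 = ((48 - 79)*6)/6 = (-31*6)/6 = (⅙)*(-186) = -31)
√(p(-109, Q(6)) + X) = √((7 - 2*(-109)) - 31) = √((7 + 218) - 31) = √(225 - 31) = √194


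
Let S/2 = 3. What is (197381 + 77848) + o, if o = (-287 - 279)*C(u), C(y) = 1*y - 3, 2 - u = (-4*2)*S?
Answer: 248627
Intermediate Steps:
S = 6 (S = 2*3 = 6)
u = 50 (u = 2 - (-4*2)*6 = 2 - (-8)*6 = 2 - 1*(-48) = 2 + 48 = 50)
C(y) = -3 + y (C(y) = y - 3 = -3 + y)
o = -26602 (o = (-287 - 279)*(-3 + 50) = -566*47 = -26602)
(197381 + 77848) + o = (197381 + 77848) - 26602 = 275229 - 26602 = 248627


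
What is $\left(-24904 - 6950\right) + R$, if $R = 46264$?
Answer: $14410$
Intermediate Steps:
$\left(-24904 - 6950\right) + R = \left(-24904 - 6950\right) + 46264 = -31854 + 46264 = 14410$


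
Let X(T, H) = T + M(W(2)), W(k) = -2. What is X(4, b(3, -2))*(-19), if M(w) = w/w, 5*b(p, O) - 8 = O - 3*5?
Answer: -95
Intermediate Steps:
b(p, O) = -7/5 + O/5 (b(p, O) = 8/5 + (O - 3*5)/5 = 8/5 + (O - 15)/5 = 8/5 + (-15 + O)/5 = 8/5 + (-3 + O/5) = -7/5 + O/5)
M(w) = 1
X(T, H) = 1 + T (X(T, H) = T + 1 = 1 + T)
X(4, b(3, -2))*(-19) = (1 + 4)*(-19) = 5*(-19) = -95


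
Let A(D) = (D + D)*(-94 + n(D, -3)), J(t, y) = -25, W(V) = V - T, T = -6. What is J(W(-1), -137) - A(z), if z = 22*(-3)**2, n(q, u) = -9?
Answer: 40763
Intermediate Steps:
W(V) = 6 + V (W(V) = V - 1*(-6) = V + 6 = 6 + V)
z = 198 (z = 22*9 = 198)
A(D) = -206*D (A(D) = (D + D)*(-94 - 9) = (2*D)*(-103) = -206*D)
J(W(-1), -137) - A(z) = -25 - (-206)*198 = -25 - 1*(-40788) = -25 + 40788 = 40763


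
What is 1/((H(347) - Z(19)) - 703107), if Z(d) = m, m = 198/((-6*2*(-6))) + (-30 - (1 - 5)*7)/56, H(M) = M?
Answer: -7/4919339 ≈ -1.4230e-6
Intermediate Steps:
m = 19/7 (m = 198/((-12*(-6))) + (-30 - (-4)*7)*(1/56) = 198/72 + (-30 - 1*(-28))*(1/56) = 198*(1/72) + (-30 + 28)*(1/56) = 11/4 - 2*1/56 = 11/4 - 1/28 = 19/7 ≈ 2.7143)
Z(d) = 19/7
1/((H(347) - Z(19)) - 703107) = 1/((347 - 1*19/7) - 703107) = 1/((347 - 19/7) - 703107) = 1/(2410/7 - 703107) = 1/(-4919339/7) = -7/4919339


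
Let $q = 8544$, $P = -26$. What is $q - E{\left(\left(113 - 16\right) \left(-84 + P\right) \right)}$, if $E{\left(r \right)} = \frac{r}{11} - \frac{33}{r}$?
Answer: $\frac{9228577}{970} \approx 9514.0$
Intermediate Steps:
$E{\left(r \right)} = - \frac{33}{r} + \frac{r}{11}$ ($E{\left(r \right)} = r \frac{1}{11} - \frac{33}{r} = \frac{r}{11} - \frac{33}{r} = - \frac{33}{r} + \frac{r}{11}$)
$q - E{\left(\left(113 - 16\right) \left(-84 + P\right) \right)} = 8544 - \left(- \frac{33}{\left(113 - 16\right) \left(-84 - 26\right)} + \frac{\left(113 - 16\right) \left(-84 - 26\right)}{11}\right) = 8544 - \left(- \frac{33}{97 \left(-110\right)} + \frac{97 \left(-110\right)}{11}\right) = 8544 - \left(- \frac{33}{-10670} + \frac{1}{11} \left(-10670\right)\right) = 8544 - \left(\left(-33\right) \left(- \frac{1}{10670}\right) - 970\right) = 8544 - \left(\frac{3}{970} - 970\right) = 8544 - - \frac{940897}{970} = 8544 + \frac{940897}{970} = \frac{9228577}{970}$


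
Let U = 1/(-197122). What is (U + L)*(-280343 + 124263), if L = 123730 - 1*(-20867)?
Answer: -2224393616967320/98561 ≈ -2.2569e+10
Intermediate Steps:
U = -1/197122 ≈ -5.0730e-6
L = 144597 (L = 123730 + 20867 = 144597)
(U + L)*(-280343 + 124263) = (-1/197122 + 144597)*(-280343 + 124263) = (28503249833/197122)*(-156080) = -2224393616967320/98561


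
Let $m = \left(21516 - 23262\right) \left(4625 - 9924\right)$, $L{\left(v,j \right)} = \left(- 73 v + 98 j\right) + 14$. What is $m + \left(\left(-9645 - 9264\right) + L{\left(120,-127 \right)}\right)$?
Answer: $9211953$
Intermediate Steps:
$L{\left(v,j \right)} = 14 - 73 v + 98 j$
$m = 9252054$ ($m = \left(-1746\right) \left(-5299\right) = 9252054$)
$m + \left(\left(-9645 - 9264\right) + L{\left(120,-127 \right)}\right) = 9252054 + \left(\left(-9645 - 9264\right) + \left(14 - 8760 + 98 \left(-127\right)\right)\right) = 9252054 - 40101 = 9211953$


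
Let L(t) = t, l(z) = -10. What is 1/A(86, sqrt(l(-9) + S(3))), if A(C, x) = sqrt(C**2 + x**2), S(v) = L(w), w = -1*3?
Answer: sqrt(7383)/7383 ≈ 0.011638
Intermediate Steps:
w = -3
S(v) = -3
1/A(86, sqrt(l(-9) + S(3))) = 1/(sqrt(86**2 + (sqrt(-10 - 3))**2)) = 1/(sqrt(7396 + (sqrt(-13))**2)) = 1/(sqrt(7396 + (I*sqrt(13))**2)) = 1/(sqrt(7396 - 13)) = 1/(sqrt(7383)) = sqrt(7383)/7383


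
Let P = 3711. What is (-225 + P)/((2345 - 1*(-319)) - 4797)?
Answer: -1162/711 ≈ -1.6343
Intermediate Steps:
(-225 + P)/((2345 - 1*(-319)) - 4797) = (-225 + 3711)/((2345 - 1*(-319)) - 4797) = 3486/((2345 + 319) - 4797) = 3486/(2664 - 4797) = 3486/(-2133) = 3486*(-1/2133) = -1162/711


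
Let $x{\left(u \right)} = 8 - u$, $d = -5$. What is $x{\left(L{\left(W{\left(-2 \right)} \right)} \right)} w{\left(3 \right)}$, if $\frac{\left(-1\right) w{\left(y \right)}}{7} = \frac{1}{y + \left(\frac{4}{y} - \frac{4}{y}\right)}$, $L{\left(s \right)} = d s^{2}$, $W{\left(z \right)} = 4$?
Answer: $- \frac{616}{3} \approx -205.33$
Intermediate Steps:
$L{\left(s \right)} = - 5 s^{2}$
$w{\left(y \right)} = - \frac{7}{y}$ ($w{\left(y \right)} = - \frac{7}{y + \left(\frac{4}{y} - \frac{4}{y}\right)} = - \frac{7}{y + 0} = - \frac{7}{y}$)
$x{\left(L{\left(W{\left(-2 \right)} \right)} \right)} w{\left(3 \right)} = \left(8 - - 5 \cdot 4^{2}\right) \left(- \frac{7}{3}\right) = \left(8 - \left(-5\right) 16\right) \left(\left(-7\right) \frac{1}{3}\right) = \left(8 - -80\right) \left(- \frac{7}{3}\right) = \left(8 + 80\right) \left(- \frac{7}{3}\right) = 88 \left(- \frac{7}{3}\right) = - \frac{616}{3}$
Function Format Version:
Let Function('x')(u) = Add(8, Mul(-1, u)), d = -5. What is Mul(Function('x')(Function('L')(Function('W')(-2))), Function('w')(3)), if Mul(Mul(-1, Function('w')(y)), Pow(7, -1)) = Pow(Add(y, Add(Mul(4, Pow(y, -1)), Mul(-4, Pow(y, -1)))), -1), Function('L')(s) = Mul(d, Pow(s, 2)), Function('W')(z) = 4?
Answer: Rational(-616, 3) ≈ -205.33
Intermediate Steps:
Function('L')(s) = Mul(-5, Pow(s, 2))
Function('w')(y) = Mul(-7, Pow(y, -1)) (Function('w')(y) = Mul(-7, Pow(Add(y, Add(Mul(4, Pow(y, -1)), Mul(-4, Pow(y, -1)))), -1)) = Mul(-7, Pow(Add(y, 0), -1)) = Mul(-7, Pow(y, -1)))
Mul(Function('x')(Function('L')(Function('W')(-2))), Function('w')(3)) = Mul(Add(8, Mul(-1, Mul(-5, Pow(4, 2)))), Mul(-7, Pow(3, -1))) = Mul(Add(8, Mul(-1, Mul(-5, 16))), Mul(-7, Rational(1, 3))) = Mul(Add(8, Mul(-1, -80)), Rational(-7, 3)) = Mul(Add(8, 80), Rational(-7, 3)) = Mul(88, Rational(-7, 3)) = Rational(-616, 3)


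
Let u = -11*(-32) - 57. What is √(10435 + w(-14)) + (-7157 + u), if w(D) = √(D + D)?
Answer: -6862 + √(10435 + 2*I*√7) ≈ -6759.9 + 0.0259*I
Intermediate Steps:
w(D) = √2*√D (w(D) = √(2*D) = √2*√D)
u = 295 (u = 352 - 57 = 295)
√(10435 + w(-14)) + (-7157 + u) = √(10435 + √2*√(-14)) + (-7157 + 295) = √(10435 + √2*(I*√14)) - 6862 = √(10435 + 2*I*√7) - 6862 = -6862 + √(10435 + 2*I*√7)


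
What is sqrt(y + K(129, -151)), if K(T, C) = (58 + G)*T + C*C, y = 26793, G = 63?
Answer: sqrt(65203) ≈ 255.35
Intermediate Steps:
K(T, C) = C**2 + 121*T (K(T, C) = (58 + 63)*T + C*C = 121*T + C**2 = C**2 + 121*T)
sqrt(y + K(129, -151)) = sqrt(26793 + ((-151)**2 + 121*129)) = sqrt(26793 + (22801 + 15609)) = sqrt(26793 + 38410) = sqrt(65203)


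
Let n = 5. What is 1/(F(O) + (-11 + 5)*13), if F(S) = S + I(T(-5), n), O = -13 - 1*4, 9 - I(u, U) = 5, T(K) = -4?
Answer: -1/91 ≈ -0.010989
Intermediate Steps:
I(u, U) = 4 (I(u, U) = 9 - 1*5 = 9 - 5 = 4)
O = -17 (O = -13 - 4 = -17)
F(S) = 4 + S (F(S) = S + 4 = 4 + S)
1/(F(O) + (-11 + 5)*13) = 1/((4 - 17) + (-11 + 5)*13) = 1/(-13 - 6*13) = 1/(-13 - 78) = 1/(-91) = -1/91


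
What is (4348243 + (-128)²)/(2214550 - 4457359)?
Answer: -4364627/2242809 ≈ -1.9461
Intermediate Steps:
(4348243 + (-128)²)/(2214550 - 4457359) = (4348243 + 16384)/(-2242809) = 4364627*(-1/2242809) = -4364627/2242809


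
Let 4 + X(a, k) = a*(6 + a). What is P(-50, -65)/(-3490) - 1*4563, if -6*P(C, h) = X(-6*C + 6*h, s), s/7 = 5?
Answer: -23885416/5235 ≈ -4562.6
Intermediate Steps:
s = 35 (s = 7*5 = 35)
X(a, k) = -4 + a*(6 + a)
P(C, h) = 2/3 - 6*h + 6*C - (-6*C + 6*h)**2/6 (P(C, h) = -(-4 + (-6*C + 6*h)**2 + 6*(-6*C + 6*h))/6 = -(-4 + (-6*C + 6*h)**2 + (-36*C + 36*h))/6 = -(-4 + (-6*C + 6*h)**2 - 36*C + 36*h)/6 = 2/3 - 6*h + 6*C - (-6*C + 6*h)**2/6)
P(-50, -65)/(-3490) - 1*4563 = (2/3 - 6*(-65) - 6*(-50 - 1*(-65))**2 + 6*(-50))/(-3490) - 1*4563 = (2/3 + 390 - 6*(-50 + 65)**2 - 300)*(-1/3490) - 4563 = (2/3 + 390 - 6*15**2 - 300)*(-1/3490) - 4563 = (2/3 + 390 - 6*225 - 300)*(-1/3490) - 4563 = (2/3 + 390 - 1350 - 300)*(-1/3490) - 4563 = -3778/3*(-1/3490) - 4563 = 1889/5235 - 4563 = -23885416/5235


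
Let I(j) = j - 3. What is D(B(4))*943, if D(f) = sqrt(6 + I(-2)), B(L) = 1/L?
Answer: 943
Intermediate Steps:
B(L) = 1/L
I(j) = -3 + j
D(f) = 1 (D(f) = sqrt(6 + (-3 - 2)) = sqrt(6 - 5) = sqrt(1) = 1)
D(B(4))*943 = 1*943 = 943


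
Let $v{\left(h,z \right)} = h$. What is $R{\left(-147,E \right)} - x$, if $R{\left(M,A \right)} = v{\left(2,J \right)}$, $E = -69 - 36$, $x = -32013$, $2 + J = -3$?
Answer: $32015$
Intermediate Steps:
$J = -5$ ($J = -2 - 3 = -5$)
$E = -105$
$R{\left(M,A \right)} = 2$
$R{\left(-147,E \right)} - x = 2 - -32013 = 2 + 32013 = 32015$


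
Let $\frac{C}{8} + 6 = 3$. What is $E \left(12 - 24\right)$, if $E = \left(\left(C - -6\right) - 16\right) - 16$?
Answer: $600$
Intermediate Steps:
$C = -24$ ($C = -48 + 8 \cdot 3 = -48 + 24 = -24$)
$E = -50$ ($E = \left(\left(-24 - -6\right) - 16\right) - 16 = \left(\left(-24 + 6\right) - 16\right) - 16 = \left(-18 - 16\right) - 16 = -34 - 16 = -50$)
$E \left(12 - 24\right) = - 50 \left(12 - 24\right) = \left(-50\right) \left(-12\right) = 600$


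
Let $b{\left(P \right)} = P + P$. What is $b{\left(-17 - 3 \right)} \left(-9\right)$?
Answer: $360$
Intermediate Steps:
$b{\left(P \right)} = 2 P$
$b{\left(-17 - 3 \right)} \left(-9\right) = 2 \left(-17 - 3\right) \left(-9\right) = 2 \left(-20\right) \left(-9\right) = \left(-40\right) \left(-9\right) = 360$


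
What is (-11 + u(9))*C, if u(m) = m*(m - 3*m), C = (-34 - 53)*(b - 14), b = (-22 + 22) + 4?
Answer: -150510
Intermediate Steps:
b = 4 (b = 0 + 4 = 4)
C = 870 (C = (-34 - 53)*(4 - 14) = -87*(-10) = 870)
u(m) = -2*m² (u(m) = m*(-2*m) = -2*m²)
(-11 + u(9))*C = (-11 - 2*9²)*870 = (-11 - 2*81)*870 = (-11 - 162)*870 = -173*870 = -150510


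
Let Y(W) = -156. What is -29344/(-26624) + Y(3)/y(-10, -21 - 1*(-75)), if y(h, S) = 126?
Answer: -2375/17472 ≈ -0.13593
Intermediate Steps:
-29344/(-26624) + Y(3)/y(-10, -21 - 1*(-75)) = -29344/(-26624) - 156/126 = -29344*(-1/26624) - 156*1/126 = 917/832 - 26/21 = -2375/17472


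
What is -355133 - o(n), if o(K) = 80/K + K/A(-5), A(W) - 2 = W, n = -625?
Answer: -133252952/375 ≈ -3.5534e+5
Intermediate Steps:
A(W) = 2 + W
o(K) = 80/K - K/3 (o(K) = 80/K + K/(2 - 5) = 80/K + K/(-3) = 80/K + K*(-⅓) = 80/K - K/3)
-355133 - o(n) = -355133 - (80/(-625) - ⅓*(-625)) = -355133 - (80*(-1/625) + 625/3) = -355133 - (-16/125 + 625/3) = -355133 - 1*78077/375 = -355133 - 78077/375 = -133252952/375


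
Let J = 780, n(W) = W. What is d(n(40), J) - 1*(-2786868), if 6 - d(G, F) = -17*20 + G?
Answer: 2787174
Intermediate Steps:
d(G, F) = 346 - G (d(G, F) = 6 - (-17*20 + G) = 6 - (-340 + G) = 6 + (340 - G) = 346 - G)
d(n(40), J) - 1*(-2786868) = (346 - 1*40) - 1*(-2786868) = (346 - 40) + 2786868 = 306 + 2786868 = 2787174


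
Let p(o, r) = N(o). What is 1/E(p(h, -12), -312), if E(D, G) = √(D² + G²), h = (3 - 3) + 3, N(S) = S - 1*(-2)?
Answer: √97369/97369 ≈ 0.0032047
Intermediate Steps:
N(S) = 2 + S (N(S) = S + 2 = 2 + S)
h = 3 (h = 0 + 3 = 3)
p(o, r) = 2 + o
1/E(p(h, -12), -312) = 1/(√((2 + 3)² + (-312)²)) = 1/(√(5² + 97344)) = 1/(√(25 + 97344)) = 1/(√97369) = √97369/97369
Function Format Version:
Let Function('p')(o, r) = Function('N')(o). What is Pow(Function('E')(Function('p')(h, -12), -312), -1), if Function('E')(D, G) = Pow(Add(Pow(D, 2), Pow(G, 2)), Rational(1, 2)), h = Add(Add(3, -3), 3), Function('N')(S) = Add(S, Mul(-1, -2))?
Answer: Mul(Rational(1, 97369), Pow(97369, Rational(1, 2))) ≈ 0.0032047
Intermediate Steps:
Function('N')(S) = Add(2, S) (Function('N')(S) = Add(S, 2) = Add(2, S))
h = 3 (h = Add(0, 3) = 3)
Function('p')(o, r) = Add(2, o)
Pow(Function('E')(Function('p')(h, -12), -312), -1) = Pow(Pow(Add(Pow(Add(2, 3), 2), Pow(-312, 2)), Rational(1, 2)), -1) = Pow(Pow(Add(Pow(5, 2), 97344), Rational(1, 2)), -1) = Pow(Pow(Add(25, 97344), Rational(1, 2)), -1) = Pow(Pow(97369, Rational(1, 2)), -1) = Mul(Rational(1, 97369), Pow(97369, Rational(1, 2)))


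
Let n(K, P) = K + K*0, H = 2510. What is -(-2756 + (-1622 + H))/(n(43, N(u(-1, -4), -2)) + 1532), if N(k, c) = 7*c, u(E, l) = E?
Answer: 1868/1575 ≈ 1.1860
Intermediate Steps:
n(K, P) = K (n(K, P) = K + 0 = K)
-(-2756 + (-1622 + H))/(n(43, N(u(-1, -4), -2)) + 1532) = -(-2756 + (-1622 + 2510))/(43 + 1532) = -(-2756 + 888)/1575 = -(-1868)/1575 = -1*(-1868/1575) = 1868/1575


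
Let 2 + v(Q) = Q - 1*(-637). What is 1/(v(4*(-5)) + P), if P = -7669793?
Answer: -1/7669178 ≈ -1.3039e-7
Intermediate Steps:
v(Q) = 635 + Q (v(Q) = -2 + (Q - 1*(-637)) = -2 + (Q + 637) = -2 + (637 + Q) = 635 + Q)
1/(v(4*(-5)) + P) = 1/((635 + 4*(-5)) - 7669793) = 1/((635 - 20) - 7669793) = 1/(615 - 7669793) = 1/(-7669178) = -1/7669178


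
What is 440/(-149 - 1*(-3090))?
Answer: 440/2941 ≈ 0.14961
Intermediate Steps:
440/(-149 - 1*(-3090)) = 440/(-149 + 3090) = 440/2941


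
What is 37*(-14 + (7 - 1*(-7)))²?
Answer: 0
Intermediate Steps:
37*(-14 + (7 - 1*(-7)))² = 37*(-14 + (7 + 7))² = 37*(-14 + 14)² = 37*0² = 37*0 = 0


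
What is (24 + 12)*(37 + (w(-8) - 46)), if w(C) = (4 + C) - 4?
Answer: -612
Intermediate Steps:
w(C) = C
(24 + 12)*(37 + (w(-8) - 46)) = (24 + 12)*(37 + (-8 - 46)) = 36*(37 - 54) = 36*(-17) = -612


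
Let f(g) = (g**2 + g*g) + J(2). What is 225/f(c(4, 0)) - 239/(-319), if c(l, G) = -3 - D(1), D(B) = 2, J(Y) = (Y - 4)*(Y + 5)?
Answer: 8931/1276 ≈ 6.9992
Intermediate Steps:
J(Y) = (-4 + Y)*(5 + Y)
c(l, G) = -5 (c(l, G) = -3 - 1*2 = -3 - 2 = -5)
f(g) = -14 + 2*g**2 (f(g) = (g**2 + g*g) + (-20 + 2 + 2**2) = (g**2 + g**2) + (-20 + 2 + 4) = 2*g**2 - 14 = -14 + 2*g**2)
225/f(c(4, 0)) - 239/(-319) = 225/(-14 + 2*(-5)**2) - 239/(-319) = 225/(-14 + 2*25) - 239*(-1/319) = 225/(-14 + 50) + 239/319 = 225/36 + 239/319 = 225*(1/36) + 239/319 = 25/4 + 239/319 = 8931/1276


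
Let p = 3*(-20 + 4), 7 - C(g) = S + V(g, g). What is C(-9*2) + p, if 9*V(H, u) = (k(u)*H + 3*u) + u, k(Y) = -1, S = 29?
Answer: -64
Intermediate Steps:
V(H, u) = -H/9 + 4*u/9 (V(H, u) = ((-H + 3*u) + u)/9 = (-H + 4*u)/9 = -H/9 + 4*u/9)
C(g) = -22 - g/3 (C(g) = 7 - (29 + (-g/9 + 4*g/9)) = 7 - (29 + g/3) = 7 + (-29 - g/3) = -22 - g/3)
p = -48 (p = 3*(-16) = -48)
C(-9*2) + p = (-22 - (-3)*2) - 48 = (-22 - ⅓*(-18)) - 48 = (-22 + 6) - 48 = -16 - 48 = -64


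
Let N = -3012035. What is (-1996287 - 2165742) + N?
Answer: -7174064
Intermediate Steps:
(-1996287 - 2165742) + N = (-1996287 - 2165742) - 3012035 = -4162029 - 3012035 = -7174064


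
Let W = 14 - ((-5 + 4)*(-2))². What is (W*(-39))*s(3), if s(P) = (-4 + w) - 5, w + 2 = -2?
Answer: 5070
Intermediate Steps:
w = -4 (w = -2 - 2 = -4)
s(P) = -13 (s(P) = (-4 - 4) - 5 = -8 - 5 = -13)
W = 10 (W = 14 - (-1*(-2))² = 14 - 1*2² = 14 - 1*4 = 14 - 4 = 10)
(W*(-39))*s(3) = (10*(-39))*(-13) = -390*(-13) = 5070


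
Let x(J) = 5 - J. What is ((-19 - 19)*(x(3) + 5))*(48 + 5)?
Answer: -14098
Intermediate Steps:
((-19 - 19)*(x(3) + 5))*(48 + 5) = ((-19 - 19)*((5 - 1*3) + 5))*(48 + 5) = -38*((5 - 3) + 5)*53 = -38*(2 + 5)*53 = -38*7*53 = -266*53 = -14098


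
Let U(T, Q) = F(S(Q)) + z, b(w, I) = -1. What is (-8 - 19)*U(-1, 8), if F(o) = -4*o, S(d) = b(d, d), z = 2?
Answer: -162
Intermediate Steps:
S(d) = -1
U(T, Q) = 6 (U(T, Q) = -4*(-1) + 2 = 4 + 2 = 6)
(-8 - 19)*U(-1, 8) = (-8 - 19)*6 = -27*6 = -162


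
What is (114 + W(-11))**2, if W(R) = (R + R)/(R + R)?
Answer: 13225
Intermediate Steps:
W(R) = 1 (W(R) = (2*R)/((2*R)) = (2*R)*(1/(2*R)) = 1)
(114 + W(-11))**2 = (114 + 1)**2 = 115**2 = 13225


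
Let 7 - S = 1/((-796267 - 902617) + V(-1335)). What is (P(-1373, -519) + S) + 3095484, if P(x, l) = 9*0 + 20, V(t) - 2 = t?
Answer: 5263040425888/1700217 ≈ 3.0955e+6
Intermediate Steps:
V(t) = 2 + t
P(x, l) = 20 (P(x, l) = 0 + 20 = 20)
S = 11901520/1700217 (S = 7 - 1/((-796267 - 902617) + (2 - 1335)) = 7 - 1/(-1698884 - 1333) = 7 - 1/(-1700217) = 7 - 1*(-1/1700217) = 7 + 1/1700217 = 11901520/1700217 ≈ 7.0000)
(P(-1373, -519) + S) + 3095484 = (20 + 11901520/1700217) + 3095484 = 45905860/1700217 + 3095484 = 5263040425888/1700217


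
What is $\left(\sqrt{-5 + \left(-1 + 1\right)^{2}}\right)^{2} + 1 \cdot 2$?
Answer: $-3$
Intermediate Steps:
$\left(\sqrt{-5 + \left(-1 + 1\right)^{2}}\right)^{2} + 1 \cdot 2 = \left(\sqrt{-5 + 0^{2}}\right)^{2} + 2 = \left(\sqrt{-5 + 0}\right)^{2} + 2 = \left(\sqrt{-5}\right)^{2} + 2 = \left(i \sqrt{5}\right)^{2} + 2 = -5 + 2 = -3$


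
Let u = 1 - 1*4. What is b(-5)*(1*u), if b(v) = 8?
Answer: -24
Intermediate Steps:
u = -3 (u = 1 - 4 = -3)
b(-5)*(1*u) = 8*(1*(-3)) = 8*(-3) = -24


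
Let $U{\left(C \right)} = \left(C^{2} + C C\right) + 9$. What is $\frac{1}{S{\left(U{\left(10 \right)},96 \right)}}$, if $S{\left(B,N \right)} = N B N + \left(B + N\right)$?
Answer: $\frac{1}{1926449} \approx 5.1909 \cdot 10^{-7}$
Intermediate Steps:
$U{\left(C \right)} = 9 + 2 C^{2}$ ($U{\left(C \right)} = \left(C^{2} + C^{2}\right) + 9 = 2 C^{2} + 9 = 9 + 2 C^{2}$)
$S{\left(B,N \right)} = B + N + B N^{2}$ ($S{\left(B,N \right)} = B N N + \left(B + N\right) = B N^{2} + \left(B + N\right) = B + N + B N^{2}$)
$\frac{1}{S{\left(U{\left(10 \right)},96 \right)}} = \frac{1}{\left(9 + 2 \cdot 10^{2}\right) + 96 + \left(9 + 2 \cdot 10^{2}\right) 96^{2}} = \frac{1}{\left(9 + 2 \cdot 100\right) + 96 + \left(9 + 2 \cdot 100\right) 9216} = \frac{1}{\left(9 + 200\right) + 96 + \left(9 + 200\right) 9216} = \frac{1}{209 + 96 + 209 \cdot 9216} = \frac{1}{209 + 96 + 1926144} = \frac{1}{1926449}$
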